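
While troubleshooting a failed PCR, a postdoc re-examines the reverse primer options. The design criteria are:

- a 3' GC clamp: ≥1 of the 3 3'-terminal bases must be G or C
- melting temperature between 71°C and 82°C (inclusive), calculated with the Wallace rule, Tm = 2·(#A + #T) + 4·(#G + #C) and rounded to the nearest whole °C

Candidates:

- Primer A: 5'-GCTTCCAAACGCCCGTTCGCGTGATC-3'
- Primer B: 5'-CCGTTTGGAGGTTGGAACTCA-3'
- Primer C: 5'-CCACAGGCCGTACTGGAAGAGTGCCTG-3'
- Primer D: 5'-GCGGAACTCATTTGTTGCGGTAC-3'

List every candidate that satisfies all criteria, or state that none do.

None of the candidates satisfy all criteria.

Primer A (26 nt, A=4 T=6 G=6 C=10): 3' end ATC has 1 G/C ✓; Tm = 2·10 + 4·16 = 84°C, outside 71–82°C ✗ — fails.
Primer B (21 nt, A=4 T=6 G=7 C=4): 3' end TCA has 1 G/C ✓; Tm = 2·10 + 4·11 = 64°C, outside 71–82°C ✗ — fails.
Primer C (27 nt, A=6 T=4 G=9 C=8): 3' end CTG has 2 G/C ✓; Tm = 2·10 + 4·17 = 88°C, outside 71–82°C ✗ — fails.
Primer D (23 nt, A=4 T=7 G=7 C=5): 3' end TAC has 1 G/C ✓; Tm = 2·11 + 4·12 = 70°C, outside 71–82°C ✗ — fails.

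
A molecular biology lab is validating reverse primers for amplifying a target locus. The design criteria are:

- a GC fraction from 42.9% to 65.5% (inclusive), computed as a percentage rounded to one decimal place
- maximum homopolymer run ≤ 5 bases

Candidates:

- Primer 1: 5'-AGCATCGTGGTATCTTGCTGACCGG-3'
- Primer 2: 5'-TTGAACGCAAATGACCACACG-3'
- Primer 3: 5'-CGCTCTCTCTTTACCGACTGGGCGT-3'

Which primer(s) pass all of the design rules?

Primer 1 (25 nt, A=4 T=7 G=8 C=6): GC 14/25 = 56.0% ✓; longest run = 2 ✓ — passes.
Primer 2 (21 nt, A=8 T=3 G=4 C=6): GC 10/21 = 47.6% ✓; longest run = 3 ✓ — passes.
Primer 3 (25 nt, A=2 T=8 G=6 C=9): GC 15/25 = 60.0% ✓; longest run = 3 ✓ — passes.

Primer 1, Primer 2 and Primer 3.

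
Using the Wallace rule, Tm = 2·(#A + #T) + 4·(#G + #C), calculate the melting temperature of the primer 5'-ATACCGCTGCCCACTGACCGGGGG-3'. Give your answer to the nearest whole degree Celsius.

82°C

Base counts: A=4, T=3, G=8, C=9 (length 24).
Tm = 2·(4+3) + 4·(8+9) = 2·7 + 4·17 = 14 + 68 = 82°C.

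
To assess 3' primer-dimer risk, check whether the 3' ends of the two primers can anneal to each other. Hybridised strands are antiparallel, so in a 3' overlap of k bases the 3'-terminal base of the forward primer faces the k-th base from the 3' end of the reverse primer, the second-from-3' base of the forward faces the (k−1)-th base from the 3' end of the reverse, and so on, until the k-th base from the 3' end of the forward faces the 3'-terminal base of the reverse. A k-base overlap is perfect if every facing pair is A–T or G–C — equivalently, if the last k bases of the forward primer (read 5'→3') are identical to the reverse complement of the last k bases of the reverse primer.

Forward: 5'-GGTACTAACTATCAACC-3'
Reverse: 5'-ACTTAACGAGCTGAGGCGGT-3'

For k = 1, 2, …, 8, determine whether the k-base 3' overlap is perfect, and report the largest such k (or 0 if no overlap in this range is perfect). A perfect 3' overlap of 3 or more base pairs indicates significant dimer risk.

Longest perfect overlap: 3 complementary base pairs; significant dimer risk (threshold 3).

Last 8 bases (5'→3') — forward …TATCAACC, reverse …GAGGCGGT.
Reverse complement of the reverse primer's last 8 bases: ACCGCCTC; its first k bases are the reverse complement of the reverse primer's last k bases, so a perfect k-base overlap needs the forward primer's last k bases to equal them.
Comparing (forward last k vs required): k=1: C vs A ✗; k=2: CC vs AC ✗; k=3: ACC vs ACC ✓; k=4: AACC vs ACCG ✗; k=5: CAACC vs ACCGC ✗; k=6: TCAACC vs ACCGCC ✗; k=7: ATCAACC vs ACCGCCT ✗; k=8: TATCAACC vs ACCGCCTC ✗.
Only k = 3 is perfect, so the longest perfect 3' overlap is 3.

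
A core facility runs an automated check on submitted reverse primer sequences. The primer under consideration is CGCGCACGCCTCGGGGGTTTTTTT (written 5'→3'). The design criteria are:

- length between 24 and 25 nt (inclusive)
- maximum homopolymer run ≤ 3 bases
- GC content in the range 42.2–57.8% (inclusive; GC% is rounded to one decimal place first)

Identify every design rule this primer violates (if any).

Base counts: A=1, T=8, G=8, C=7 (length 24).
length: length 24 ✓
homopolymer run: longest run = 7, exceeds 3 ✗
GC content: GC 15/24 = 62.5%, outside 42.2–57.8% ✗

Fails: homopolymer run, GC content.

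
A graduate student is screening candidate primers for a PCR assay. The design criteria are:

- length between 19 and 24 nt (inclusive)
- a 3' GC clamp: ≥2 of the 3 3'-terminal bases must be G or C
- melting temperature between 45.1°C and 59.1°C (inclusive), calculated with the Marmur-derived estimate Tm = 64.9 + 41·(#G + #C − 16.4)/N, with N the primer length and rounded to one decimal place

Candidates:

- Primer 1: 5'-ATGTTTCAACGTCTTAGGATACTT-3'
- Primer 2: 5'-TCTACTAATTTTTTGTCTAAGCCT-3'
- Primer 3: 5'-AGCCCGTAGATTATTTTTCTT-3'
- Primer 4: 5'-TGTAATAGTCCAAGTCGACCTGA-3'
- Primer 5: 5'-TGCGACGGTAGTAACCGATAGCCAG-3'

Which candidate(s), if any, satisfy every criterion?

Primer 2 only.

Primer 1 (24 nt, A=6 T=10 G=4 C=4): length 24 ✓; 3' end CTT has 1 G/C, need ≥2 ✗; Tm = 64.9 + 41·(8 − 16.4)/24 = 50.6°C ✓ — fails.
Primer 2 (24 nt, A=5 T=12 G=2 C=5): length 24 ✓; 3' end CCT has 2 G/C ✓; Tm = 64.9 + 41·(7 − 16.4)/24 = 48.8°C ✓ — passes.
Primer 3 (21 nt, A=4 T=10 G=3 C=4): length 21 ✓; 3' end CTT has 1 G/C, need ≥2 ✗; Tm = 64.9 + 41·(7 − 16.4)/21 = 46.5°C ✓ — fails.
Primer 4 (23 nt, A=7 T=6 G=5 C=5): length 23 ✓; 3' end TGA has 1 G/C, need ≥2 ✗; Tm = 64.9 + 41·(10 − 16.4)/23 = 53.5°C ✓ — fails.
Primer 5 (25 nt, A=7 T=4 G=8 C=6): length 25, outside 19–24 ✗; 3' end CAG has 2 G/C ✓; Tm = 64.9 + 41·(14 − 16.4)/25 = 61.0°C, outside 45.1–59.1°C ✗ — fails.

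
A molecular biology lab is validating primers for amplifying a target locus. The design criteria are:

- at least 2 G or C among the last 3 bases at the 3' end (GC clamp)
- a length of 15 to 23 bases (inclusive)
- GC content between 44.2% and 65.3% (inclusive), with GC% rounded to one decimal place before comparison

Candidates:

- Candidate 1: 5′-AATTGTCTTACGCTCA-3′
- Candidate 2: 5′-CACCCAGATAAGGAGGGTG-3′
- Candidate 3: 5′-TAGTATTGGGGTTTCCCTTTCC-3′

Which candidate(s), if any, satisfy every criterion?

Candidate 1 (16 nt, A=4 T=6 G=2 C=4): 3' end TCA has 1 G/C, need ≥2 ✗; length 16 ✓; GC 6/16 = 37.5%, outside 44.2–65.3% ✗ — fails.
Candidate 2 (19 nt, A=6 T=2 G=7 C=4): 3' end GTG has 2 G/C ✓; length 19 ✓; GC 11/19 = 57.9% ✓ — passes.
Candidate 3 (22 nt, A=2 T=10 G=5 C=5): 3' end TCC has 2 G/C ✓; length 22 ✓; GC 10/22 = 45.5% ✓ — passes.

Candidate 2 and Candidate 3.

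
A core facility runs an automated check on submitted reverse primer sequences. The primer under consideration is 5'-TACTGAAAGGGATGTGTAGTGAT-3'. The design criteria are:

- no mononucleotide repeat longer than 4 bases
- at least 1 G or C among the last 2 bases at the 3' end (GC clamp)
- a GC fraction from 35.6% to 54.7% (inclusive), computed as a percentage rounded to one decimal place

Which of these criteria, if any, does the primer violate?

Base counts: A=7, T=7, G=8, C=1 (length 23).
homopolymer run: longest run = 3 ✓
GC clamp: 3' end AT has 0 G/C, need ≥1 ✗
GC content: GC 9/23 = 39.1% ✓

Fails: GC clamp.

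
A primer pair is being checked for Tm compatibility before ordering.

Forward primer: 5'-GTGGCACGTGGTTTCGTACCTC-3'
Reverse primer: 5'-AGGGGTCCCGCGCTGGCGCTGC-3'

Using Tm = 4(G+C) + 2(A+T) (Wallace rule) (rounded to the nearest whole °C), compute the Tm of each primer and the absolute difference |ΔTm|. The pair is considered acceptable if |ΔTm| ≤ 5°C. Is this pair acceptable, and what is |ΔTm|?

|ΔTm| = 10°C; the pair is not acceptable.

Forward: A=2 T=7 G=7 C=6 → Tm = 2·9 + 4·13 = 70°C.
Reverse: A=1 T=3 G=10 C=8 → Tm = 2·4 + 4·18 = 80°C.
|ΔTm| = |70 − 80| = 10°C, > 5°C.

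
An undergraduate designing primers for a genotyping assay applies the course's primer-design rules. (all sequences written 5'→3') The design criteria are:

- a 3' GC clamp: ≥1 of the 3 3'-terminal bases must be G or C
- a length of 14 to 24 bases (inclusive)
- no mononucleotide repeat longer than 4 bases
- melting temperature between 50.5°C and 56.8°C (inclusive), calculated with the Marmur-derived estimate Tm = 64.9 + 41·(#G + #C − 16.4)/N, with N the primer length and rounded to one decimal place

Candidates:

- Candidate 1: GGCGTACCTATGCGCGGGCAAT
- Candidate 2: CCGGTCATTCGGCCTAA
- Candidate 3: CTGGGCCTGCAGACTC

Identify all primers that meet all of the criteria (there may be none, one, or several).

Candidate 3 only.

Candidate 1 (22 nt, A=4 T=4 G=8 C=6): 3' end AAT has 0 G/C, need ≥1 ✗; length 22 ✓; longest run = 3 ✓; Tm = 64.9 + 41·(14 − 16.4)/22 = 60.4°C, outside 50.5–56.8°C ✗ — fails.
Candidate 2 (17 nt, A=3 T=4 G=4 C=6): 3' end TAA has 0 G/C, need ≥1 ✗; length 17 ✓; longest run = 2 ✓; Tm = 64.9 + 41·(10 − 16.4)/17 = 49.5°C, outside 50.5–56.8°C ✗ — fails.
Candidate 3 (16 nt, A=2 T=3 G=5 C=6): 3' end CTC has 2 G/C ✓; length 16 ✓; longest run = 3 ✓; Tm = 64.9 + 41·(11 − 16.4)/16 = 51.1°C ✓ — passes.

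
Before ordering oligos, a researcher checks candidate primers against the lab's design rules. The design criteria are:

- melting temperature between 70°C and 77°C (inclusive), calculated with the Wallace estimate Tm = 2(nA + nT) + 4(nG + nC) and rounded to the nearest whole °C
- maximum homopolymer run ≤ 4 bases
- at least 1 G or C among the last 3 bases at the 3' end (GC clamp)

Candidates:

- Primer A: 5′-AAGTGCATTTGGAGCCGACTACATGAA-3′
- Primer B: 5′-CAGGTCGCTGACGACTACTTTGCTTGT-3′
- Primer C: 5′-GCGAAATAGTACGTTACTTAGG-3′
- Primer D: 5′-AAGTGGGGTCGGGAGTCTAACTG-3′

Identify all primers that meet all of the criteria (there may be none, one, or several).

Primer A (27 nt, A=9 T=6 G=7 C=5): Tm = 2·15 + 4·12 = 78°C, outside 70–77°C ✗; longest run = 3 ✓; 3' end GAA has 1 G/C ✓ — fails.
Primer B (27 nt, A=4 T=9 G=7 C=7): Tm = 2·13 + 4·14 = 82°C, outside 70–77°C ✗; longest run = 3 ✓; 3' end TGT has 1 G/C ✓ — fails.
Primer C (22 nt, A=7 T=6 G=6 C=3): Tm = 2·13 + 4·9 = 62°C, outside 70–77°C ✗; longest run = 3 ✓; 3' end AGG has 2 G/C ✓ — fails.
Primer D (23 nt, A=5 T=5 G=10 C=3): Tm = 2·10 + 4·13 = 72°C ✓; longest run = 4 ✓; 3' end CTG has 2 G/C ✓ — passes.

Primer D only.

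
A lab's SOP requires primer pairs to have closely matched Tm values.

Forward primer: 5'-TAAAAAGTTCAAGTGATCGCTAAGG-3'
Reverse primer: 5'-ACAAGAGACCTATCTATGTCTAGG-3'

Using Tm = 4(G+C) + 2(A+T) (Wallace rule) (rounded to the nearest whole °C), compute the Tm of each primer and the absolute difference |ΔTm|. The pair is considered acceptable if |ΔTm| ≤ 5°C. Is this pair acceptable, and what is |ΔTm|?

Forward: A=10 T=6 G=6 C=3 → Tm = 2·16 + 4·9 = 68°C.
Reverse: A=8 T=6 G=5 C=5 → Tm = 2·14 + 4·10 = 68°C.
|ΔTm| = |68 − 68| = 0°C, ≤ 5°C.

|ΔTm| = 0°C; the pair is acceptable.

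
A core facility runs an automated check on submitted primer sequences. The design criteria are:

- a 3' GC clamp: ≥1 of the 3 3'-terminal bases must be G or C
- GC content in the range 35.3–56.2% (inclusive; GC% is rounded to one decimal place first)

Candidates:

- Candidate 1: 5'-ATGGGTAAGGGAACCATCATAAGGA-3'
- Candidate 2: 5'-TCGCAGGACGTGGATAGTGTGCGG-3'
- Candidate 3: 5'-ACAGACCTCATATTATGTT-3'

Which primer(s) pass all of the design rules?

Candidate 1 only.

Candidate 1 (25 nt, A=10 T=4 G=8 C=3): 3' end GGA has 2 G/C ✓; GC 11/25 = 44.0% ✓ — passes.
Candidate 2 (24 nt, A=4 T=5 G=11 C=4): 3' end CGG has 3 G/C ✓; GC 15/24 = 62.5%, outside 35.3–56.2% ✗ — fails.
Candidate 3 (19 nt, A=6 T=7 G=2 C=4): 3' end GTT has 1 G/C ✓; GC 6/19 = 31.6%, outside 35.3–56.2% ✗ — fails.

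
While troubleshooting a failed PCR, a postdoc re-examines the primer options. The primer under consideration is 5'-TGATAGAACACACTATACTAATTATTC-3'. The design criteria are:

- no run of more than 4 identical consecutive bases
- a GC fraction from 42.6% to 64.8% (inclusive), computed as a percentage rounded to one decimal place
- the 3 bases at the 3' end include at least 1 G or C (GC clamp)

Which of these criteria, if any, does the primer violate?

Base counts: A=11, T=9, G=2, C=5 (length 27).
homopolymer run: longest run = 2 ✓
GC content: GC 7/27 = 25.9%, outside 42.6–64.8% ✗
GC clamp: 3' end TTC has 1 G/C ✓

Fails: GC content.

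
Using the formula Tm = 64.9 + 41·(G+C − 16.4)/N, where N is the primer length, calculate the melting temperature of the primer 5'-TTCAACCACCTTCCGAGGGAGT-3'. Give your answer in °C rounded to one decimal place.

56.7°C

Base counts: A=5, T=5, G=5, C=7; G+C = 12, N = 22.
Tm = 64.9 + 41·(12 − 16.4)/22 = 64.9 + -180.40/22 = 56.7°C.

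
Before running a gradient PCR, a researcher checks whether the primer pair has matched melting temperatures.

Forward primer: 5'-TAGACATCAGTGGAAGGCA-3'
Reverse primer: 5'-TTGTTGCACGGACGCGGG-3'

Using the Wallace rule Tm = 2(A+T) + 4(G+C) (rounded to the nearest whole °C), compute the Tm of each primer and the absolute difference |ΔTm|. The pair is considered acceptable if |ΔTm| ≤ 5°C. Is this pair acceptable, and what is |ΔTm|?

Forward: A=7 T=3 G=6 C=3 → Tm = 2·10 + 4·9 = 56°C.
Reverse: A=2 T=4 G=8 C=4 → Tm = 2·6 + 4·12 = 60°C.
|ΔTm| = |56 − 60| = 4°C, ≤ 5°C.

|ΔTm| = 4°C; the pair is acceptable.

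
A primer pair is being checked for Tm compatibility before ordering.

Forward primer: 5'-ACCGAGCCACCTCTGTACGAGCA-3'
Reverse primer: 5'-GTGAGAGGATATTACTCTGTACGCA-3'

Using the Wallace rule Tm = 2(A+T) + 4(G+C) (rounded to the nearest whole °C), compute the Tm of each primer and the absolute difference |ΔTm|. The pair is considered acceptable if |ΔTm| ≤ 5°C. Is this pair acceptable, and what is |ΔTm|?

Forward: A=6 T=3 G=5 C=9 → Tm = 2·9 + 4·14 = 74°C.
Reverse: A=7 T=7 G=7 C=4 → Tm = 2·14 + 4·11 = 72°C.
|ΔTm| = |74 − 72| = 2°C, ≤ 5°C.

|ΔTm| = 2°C; the pair is acceptable.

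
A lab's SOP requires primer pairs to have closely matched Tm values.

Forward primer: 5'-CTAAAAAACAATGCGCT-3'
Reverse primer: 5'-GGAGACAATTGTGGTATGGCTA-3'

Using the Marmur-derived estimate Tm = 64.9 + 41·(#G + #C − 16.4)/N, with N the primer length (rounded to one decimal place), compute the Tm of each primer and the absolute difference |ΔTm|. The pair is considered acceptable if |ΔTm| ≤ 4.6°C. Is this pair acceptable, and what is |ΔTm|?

Forward: G+C = 6, N = 17 → Tm = 64.9 + 41·(6 − 16.4)/17 = 39.8°C.
Reverse: G+C = 10, N = 22 → Tm = 64.9 + 41·(10 − 16.4)/22 = 53.0°C.
|ΔTm| = |39.8 − 53.0| = 13.2°C, > 4.6°C.

|ΔTm| = 13.2°C; the pair is not acceptable.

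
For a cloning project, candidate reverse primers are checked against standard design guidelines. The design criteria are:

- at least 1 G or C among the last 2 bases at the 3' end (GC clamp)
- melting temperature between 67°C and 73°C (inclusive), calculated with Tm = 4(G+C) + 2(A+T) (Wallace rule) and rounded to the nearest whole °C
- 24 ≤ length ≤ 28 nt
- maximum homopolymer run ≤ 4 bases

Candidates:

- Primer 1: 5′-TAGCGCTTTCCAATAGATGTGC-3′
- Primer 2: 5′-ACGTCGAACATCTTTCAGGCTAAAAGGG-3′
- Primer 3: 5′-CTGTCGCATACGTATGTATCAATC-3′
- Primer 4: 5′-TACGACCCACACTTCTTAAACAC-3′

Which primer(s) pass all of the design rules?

Primer 1 (22 nt, A=5 T=7 G=5 C=5): 3' end GC has 2 G/C ✓; Tm = 2·12 + 4·10 = 64°C, outside 67–73°C ✗; length 22, outside 24–28 ✗; longest run = 3 ✓ — fails.
Primer 2 (28 nt, A=9 T=6 G=7 C=6): 3' end GG has 2 G/C ✓; Tm = 2·15 + 4·13 = 82°C, outside 67–73°C ✗; length 28 ✓; longest run = 4 ✓ — fails.
Primer 3 (24 nt, A=6 T=8 G=4 C=6): 3' end TC has 1 G/C ✓; Tm = 2·14 + 4·10 = 68°C ✓; length 24 ✓; longest run = 2 ✓ — passes.
Primer 4 (23 nt, A=8 T=5 G=1 C=9): 3' end AC has 1 G/C ✓; Tm = 2·13 + 4·10 = 66°C, outside 67–73°C ✗; length 23, outside 24–28 ✗; longest run = 3 ✓ — fails.

Primer 3 only.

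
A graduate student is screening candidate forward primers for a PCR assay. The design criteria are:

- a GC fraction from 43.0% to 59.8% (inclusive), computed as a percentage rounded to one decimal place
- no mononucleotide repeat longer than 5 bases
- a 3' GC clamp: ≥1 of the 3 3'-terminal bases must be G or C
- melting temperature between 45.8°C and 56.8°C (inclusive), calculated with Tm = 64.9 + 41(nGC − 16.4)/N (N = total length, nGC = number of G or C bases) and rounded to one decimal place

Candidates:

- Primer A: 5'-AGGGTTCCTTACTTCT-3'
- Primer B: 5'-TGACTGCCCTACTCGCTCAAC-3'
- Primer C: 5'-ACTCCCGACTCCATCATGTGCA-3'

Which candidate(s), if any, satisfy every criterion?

Primer B and Primer C.

Primer A (16 nt, A=2 T=7 G=3 C=4): GC 7/16 = 43.8% ✓; longest run = 3 ✓; 3' end TCT has 1 G/C ✓; Tm = 64.9 + 41·(7 − 16.4)/16 = 40.8°C, outside 45.8–56.8°C ✗ — fails.
Primer B (21 nt, A=4 T=5 G=3 C=9): GC 12/21 = 57.1% ✓; longest run = 3 ✓; 3' end AAC has 1 G/C ✓; Tm = 64.9 + 41·(12 − 16.4)/21 = 56.3°C ✓ — passes.
Primer C (22 nt, A=5 T=5 G=3 C=9): GC 12/22 = 54.5% ✓; longest run = 3 ✓; 3' end GCA has 2 G/C ✓; Tm = 64.9 + 41·(12 − 16.4)/22 = 56.7°C ✓ — passes.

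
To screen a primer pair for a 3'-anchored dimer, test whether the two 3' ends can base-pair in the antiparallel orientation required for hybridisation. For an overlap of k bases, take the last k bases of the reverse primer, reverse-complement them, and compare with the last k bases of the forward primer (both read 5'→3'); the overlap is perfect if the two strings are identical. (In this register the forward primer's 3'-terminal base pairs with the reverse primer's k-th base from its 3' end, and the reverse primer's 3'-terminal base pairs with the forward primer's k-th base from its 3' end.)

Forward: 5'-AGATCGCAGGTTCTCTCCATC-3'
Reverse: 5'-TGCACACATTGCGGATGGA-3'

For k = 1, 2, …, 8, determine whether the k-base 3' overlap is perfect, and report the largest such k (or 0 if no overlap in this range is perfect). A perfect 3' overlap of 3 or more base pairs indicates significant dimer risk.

Last 8 bases (5'→3') — forward …TCTCCATC, reverse …CGGATGGA.
Reverse complement of the reverse primer's last 8 bases: TCCATCCG; its first k bases are the reverse complement of the reverse primer's last k bases, so a perfect k-base overlap needs the forward primer's last k bases to equal them.
Comparing (forward last k vs required): k=1: C vs T ✗; k=2: TC vs TC ✓; k=3: ATC vs TCC ✗; k=4: CATC vs TCCA ✗; k=5: CCATC vs TCCAT ✗; k=6: TCCATC vs TCCATC ✓; k=7: CTCCATC vs TCCATCC ✗; k=8: TCTCCATC vs TCCATCCG ✗.
Perfect overlaps at k = 2, 6; the largest is 6.

Longest perfect overlap: 6 complementary base pairs; significant dimer risk (threshold 3).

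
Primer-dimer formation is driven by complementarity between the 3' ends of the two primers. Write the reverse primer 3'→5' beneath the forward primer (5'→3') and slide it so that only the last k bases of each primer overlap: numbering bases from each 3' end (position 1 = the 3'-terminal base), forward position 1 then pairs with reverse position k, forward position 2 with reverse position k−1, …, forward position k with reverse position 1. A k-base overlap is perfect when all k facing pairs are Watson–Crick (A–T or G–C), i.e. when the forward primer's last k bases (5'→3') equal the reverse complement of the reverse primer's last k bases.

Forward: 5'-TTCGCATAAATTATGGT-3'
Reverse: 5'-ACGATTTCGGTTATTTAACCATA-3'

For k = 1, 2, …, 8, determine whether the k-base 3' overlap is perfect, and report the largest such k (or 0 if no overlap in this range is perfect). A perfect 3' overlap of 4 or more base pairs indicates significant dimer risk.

Longest perfect overlap: 6 complementary base pairs; significant dimer risk (threshold 4).

Last 8 bases (5'→3') — forward …ATTATGGT, reverse …TAACCATA.
Reverse complement of the reverse primer's last 8 bases: TATGGTTA; its first k bases are the reverse complement of the reverse primer's last k bases, so a perfect k-base overlap needs the forward primer's last k bases to equal them.
Comparing (forward last k vs required): k=1: T vs T ✓; k=2: GT vs TA ✗; k=3: GGT vs TAT ✗; k=4: TGGT vs TATG ✗; k=5: ATGGT vs TATGG ✗; k=6: TATGGT vs TATGGT ✓; k=7: TTATGGT vs TATGGTT ✗; k=8: ATTATGGT vs TATGGTTA ✗.
Perfect overlaps at k = 1, 6; the largest is 6.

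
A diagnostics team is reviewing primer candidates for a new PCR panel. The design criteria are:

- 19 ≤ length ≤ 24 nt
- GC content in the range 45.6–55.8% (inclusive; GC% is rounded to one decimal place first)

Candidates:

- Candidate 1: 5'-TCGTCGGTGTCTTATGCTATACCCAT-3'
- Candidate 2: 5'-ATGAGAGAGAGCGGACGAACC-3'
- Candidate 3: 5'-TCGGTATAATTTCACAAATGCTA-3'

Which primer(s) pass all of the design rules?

Candidate 1 (26 nt, A=4 T=10 G=5 C=7): length 26, outside 19–24 ✗; GC 12/26 = 46.2% ✓ — fails.
Candidate 2 (21 nt, A=8 T=1 G=8 C=4): length 21 ✓; GC 12/21 = 57.1%, outside 45.6–55.8% ✗ — fails.
Candidate 3 (23 nt, A=8 T=8 G=3 C=4): length 23 ✓; GC 7/23 = 30.4%, outside 45.6–55.8% ✗ — fails.

None of the candidates satisfy all criteria.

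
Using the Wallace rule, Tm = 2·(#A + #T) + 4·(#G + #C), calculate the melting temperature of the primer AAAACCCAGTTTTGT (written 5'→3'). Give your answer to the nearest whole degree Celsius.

Base counts: A=5, T=5, G=2, C=3 (length 15).
Tm = 2·(5+5) + 4·(2+3) = 2·10 + 4·5 = 20 + 20 = 40°C.

40°C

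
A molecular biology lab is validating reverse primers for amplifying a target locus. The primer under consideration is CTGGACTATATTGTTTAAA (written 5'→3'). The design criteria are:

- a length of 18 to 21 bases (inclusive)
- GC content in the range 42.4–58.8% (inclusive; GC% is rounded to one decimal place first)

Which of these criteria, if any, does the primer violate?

Fails: GC content.

Base counts: A=6, T=8, G=3, C=2 (length 19).
length: length 19 ✓
GC content: GC 5/19 = 26.3%, outside 42.4–58.8% ✗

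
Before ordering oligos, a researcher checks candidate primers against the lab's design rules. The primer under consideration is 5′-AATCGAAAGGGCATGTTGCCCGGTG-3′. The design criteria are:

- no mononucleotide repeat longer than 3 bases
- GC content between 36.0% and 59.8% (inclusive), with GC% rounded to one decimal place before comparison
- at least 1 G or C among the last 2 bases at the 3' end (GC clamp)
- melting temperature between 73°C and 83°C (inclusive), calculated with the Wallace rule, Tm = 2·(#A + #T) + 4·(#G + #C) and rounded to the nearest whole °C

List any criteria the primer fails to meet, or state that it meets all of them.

Meets all criteria.

Base counts: A=6, T=5, G=9, C=5 (length 25).
homopolymer run: longest run = 3 ✓
GC content: GC 14/25 = 56.0% ✓
GC clamp: 3' end TG has 1 G/C ✓
Tm: Tm = 2·11 + 4·14 = 78°C ✓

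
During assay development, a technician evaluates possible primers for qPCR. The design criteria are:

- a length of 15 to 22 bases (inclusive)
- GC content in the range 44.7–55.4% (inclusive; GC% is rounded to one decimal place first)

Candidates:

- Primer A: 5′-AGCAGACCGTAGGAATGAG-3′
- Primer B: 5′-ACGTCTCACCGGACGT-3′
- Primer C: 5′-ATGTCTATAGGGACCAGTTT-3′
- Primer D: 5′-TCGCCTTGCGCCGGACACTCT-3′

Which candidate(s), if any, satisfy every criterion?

Primer A only.

Primer A (19 nt, A=7 T=2 G=7 C=3): length 19 ✓; GC 10/19 = 52.6% ✓ — passes.
Primer B (16 nt, A=3 T=3 G=4 C=6): length 16 ✓; GC 10/16 = 62.5%, outside 44.7–55.4% ✗ — fails.
Primer C (20 nt, A=5 T=7 G=5 C=3): length 20 ✓; GC 8/20 = 40.0%, outside 44.7–55.4% ✗ — fails.
Primer D (21 nt, A=2 T=5 G=5 C=9): length 21 ✓; GC 14/21 = 66.7%, outside 44.7–55.4% ✗ — fails.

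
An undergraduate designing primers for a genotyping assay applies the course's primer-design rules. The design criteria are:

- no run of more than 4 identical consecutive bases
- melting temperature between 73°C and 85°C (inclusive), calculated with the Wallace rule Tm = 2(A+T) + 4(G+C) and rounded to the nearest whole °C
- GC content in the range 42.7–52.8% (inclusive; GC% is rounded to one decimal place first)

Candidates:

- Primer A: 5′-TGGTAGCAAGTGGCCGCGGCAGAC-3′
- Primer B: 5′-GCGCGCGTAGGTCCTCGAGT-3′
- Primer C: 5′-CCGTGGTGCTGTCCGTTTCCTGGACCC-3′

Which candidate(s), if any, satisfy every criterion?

Primer A (24 nt, A=5 T=3 G=10 C=6): longest run = 2 ✓; Tm = 2·8 + 4·16 = 80°C ✓; GC 16/24 = 66.7%, outside 42.7–52.8% ✗ — fails.
Primer B (20 nt, A=2 T=4 G=8 C=6): longest run = 2 ✓; Tm = 2·6 + 4·14 = 68°C, outside 73–85°C ✗; GC 14/20 = 70.0%, outside 42.7–52.8% ✗ — fails.
Primer C (27 nt, A=1 T=8 G=8 C=10): longest run = 3 ✓; Tm = 2·9 + 4·18 = 90°C, outside 73–85°C ✗; GC 18/27 = 66.7%, outside 42.7–52.8% ✗ — fails.

None of the candidates satisfy all criteria.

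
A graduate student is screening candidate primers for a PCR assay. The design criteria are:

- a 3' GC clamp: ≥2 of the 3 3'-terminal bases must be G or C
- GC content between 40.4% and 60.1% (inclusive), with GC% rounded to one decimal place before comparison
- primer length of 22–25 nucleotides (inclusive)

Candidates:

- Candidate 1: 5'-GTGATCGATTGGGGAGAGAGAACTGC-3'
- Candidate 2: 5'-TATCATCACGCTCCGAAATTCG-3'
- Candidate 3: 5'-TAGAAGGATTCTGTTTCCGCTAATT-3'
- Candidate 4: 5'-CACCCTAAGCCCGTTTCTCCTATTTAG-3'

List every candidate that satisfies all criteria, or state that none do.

Candidate 1 (26 nt, A=7 T=5 G=11 C=3): 3' end TGC has 2 G/C ✓; GC 14/26 = 53.8% ✓; length 26, outside 22–25 ✗ — fails.
Candidate 2 (22 nt, A=6 T=6 G=3 C=7): 3' end TCG has 2 G/C ✓; GC 10/22 = 45.5% ✓; length 22 ✓ — passes.
Candidate 3 (25 nt, A=6 T=10 G=5 C=4): 3' end ATT has 0 G/C, need ≥2 ✗; GC 9/25 = 36.0%, outside 40.4–60.1% ✗; length 25 ✓ — fails.
Candidate 4 (27 nt, A=5 T=9 G=3 C=10): 3' end TAG has 1 G/C, need ≥2 ✗; GC 13/27 = 48.1% ✓; length 27, outside 22–25 ✗ — fails.

Candidate 2 only.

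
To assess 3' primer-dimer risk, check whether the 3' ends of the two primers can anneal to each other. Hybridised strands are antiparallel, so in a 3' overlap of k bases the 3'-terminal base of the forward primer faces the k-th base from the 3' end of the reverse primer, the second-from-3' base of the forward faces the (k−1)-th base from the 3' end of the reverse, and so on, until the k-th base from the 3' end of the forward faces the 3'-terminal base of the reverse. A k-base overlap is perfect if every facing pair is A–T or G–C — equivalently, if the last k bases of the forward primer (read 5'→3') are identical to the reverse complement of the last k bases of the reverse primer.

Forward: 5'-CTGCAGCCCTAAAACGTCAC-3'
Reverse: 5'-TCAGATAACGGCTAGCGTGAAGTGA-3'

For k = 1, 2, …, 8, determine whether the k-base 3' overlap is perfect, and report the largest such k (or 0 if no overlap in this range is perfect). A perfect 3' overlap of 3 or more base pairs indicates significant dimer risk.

Last 8 bases (5'→3') — forward …AACGTCAC, reverse …TGAAGTGA.
Reverse complement of the reverse primer's last 8 bases: TCACTTCA; its first k bases are the reverse complement of the reverse primer's last k bases, so a perfect k-base overlap needs the forward primer's last k bases to equal them.
Comparing (forward last k vs required): k=1: C vs T ✗; k=2: AC vs TC ✗; k=3: CAC vs TCA ✗; k=4: TCAC vs TCAC ✓; k=5: GTCAC vs TCACT ✗; k=6: CGTCAC vs TCACTT ✗; k=7: ACGTCAC vs TCACTTC ✗; k=8: AACGTCAC vs TCACTTCA ✗.
Only k = 4 is perfect, so the longest perfect 3' overlap is 4.

Longest perfect overlap: 4 complementary base pairs; significant dimer risk (threshold 3).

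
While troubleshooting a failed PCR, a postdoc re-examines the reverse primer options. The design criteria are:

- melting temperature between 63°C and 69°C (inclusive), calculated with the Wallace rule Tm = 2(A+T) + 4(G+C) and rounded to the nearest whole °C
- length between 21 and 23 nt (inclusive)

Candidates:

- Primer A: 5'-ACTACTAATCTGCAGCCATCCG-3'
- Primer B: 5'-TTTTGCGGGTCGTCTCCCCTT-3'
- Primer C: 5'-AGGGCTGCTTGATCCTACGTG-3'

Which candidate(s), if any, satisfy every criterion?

Primer A (22 nt, A=6 T=5 G=3 C=8): Tm = 2·11 + 4·11 = 66°C ✓; length 22 ✓ — passes.
Primer B (21 nt, A=0 T=9 G=5 C=7): Tm = 2·9 + 4·12 = 66°C ✓; length 21 ✓ — passes.
Primer C (21 nt, A=3 T=6 G=7 C=5): Tm = 2·9 + 4·12 = 66°C ✓; length 21 ✓ — passes.

Primer A, Primer B and Primer C.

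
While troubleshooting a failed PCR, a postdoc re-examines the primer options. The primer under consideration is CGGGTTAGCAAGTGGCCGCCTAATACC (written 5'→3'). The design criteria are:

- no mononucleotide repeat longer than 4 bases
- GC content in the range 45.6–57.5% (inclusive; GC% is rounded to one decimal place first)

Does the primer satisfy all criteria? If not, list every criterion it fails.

Fails: GC content.

Base counts: A=6, T=5, G=8, C=8 (length 27).
homopolymer run: longest run = 3 ✓
GC content: GC 16/27 = 59.3%, outside 45.6–57.5% ✗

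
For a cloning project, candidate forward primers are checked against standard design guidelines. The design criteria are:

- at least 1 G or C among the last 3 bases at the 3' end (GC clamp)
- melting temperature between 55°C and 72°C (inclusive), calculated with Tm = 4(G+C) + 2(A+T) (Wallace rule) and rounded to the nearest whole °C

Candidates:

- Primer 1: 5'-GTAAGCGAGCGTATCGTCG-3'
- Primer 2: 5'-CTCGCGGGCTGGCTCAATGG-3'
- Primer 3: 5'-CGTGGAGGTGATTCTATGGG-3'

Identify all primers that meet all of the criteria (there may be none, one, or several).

Primer 1, Primer 2 and Primer 3.

Primer 1 (19 nt, A=4 T=4 G=7 C=4): 3' end TCG has 2 G/C ✓; Tm = 2·8 + 4·11 = 60°C ✓ — passes.
Primer 2 (20 nt, A=2 T=4 G=8 C=6): 3' end TGG has 2 G/C ✓; Tm = 2·6 + 4·14 = 68°C ✓ — passes.
Primer 3 (20 nt, A=3 T=6 G=9 C=2): 3' end GGG has 3 G/C ✓; Tm = 2·9 + 4·11 = 62°C ✓ — passes.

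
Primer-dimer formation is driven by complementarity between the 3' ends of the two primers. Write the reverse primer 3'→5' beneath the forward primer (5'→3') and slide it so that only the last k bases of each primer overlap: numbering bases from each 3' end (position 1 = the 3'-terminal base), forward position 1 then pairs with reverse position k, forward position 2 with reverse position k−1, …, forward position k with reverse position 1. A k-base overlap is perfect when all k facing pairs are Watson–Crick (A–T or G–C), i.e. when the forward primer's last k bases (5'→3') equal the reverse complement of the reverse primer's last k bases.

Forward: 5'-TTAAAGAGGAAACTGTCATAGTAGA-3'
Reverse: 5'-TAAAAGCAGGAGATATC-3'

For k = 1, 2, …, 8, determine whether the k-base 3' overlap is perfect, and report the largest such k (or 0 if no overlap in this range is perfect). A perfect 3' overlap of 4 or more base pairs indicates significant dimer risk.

Longest perfect overlap: 2 complementary base pairs; below the dimer-risk threshold (threshold 4).

Last 8 bases (5'→3') — forward …ATAGTAGA, reverse …GAGATATC.
Reverse complement of the reverse primer's last 8 bases: GATATCTC; its first k bases are the reverse complement of the reverse primer's last k bases, so a perfect k-base overlap needs the forward primer's last k bases to equal them.
Comparing (forward last k vs required): k=1: A vs G ✗; k=2: GA vs GA ✓; k=3: AGA vs GAT ✗; k=4: TAGA vs GATA ✗; k=5: GTAGA vs GATAT ✗; k=6: AGTAGA vs GATATC ✗; k=7: TAGTAGA vs GATATCT ✗; k=8: ATAGTAGA vs GATATCTC ✗.
Only k = 2 is perfect, so the longest perfect 3' overlap is 2.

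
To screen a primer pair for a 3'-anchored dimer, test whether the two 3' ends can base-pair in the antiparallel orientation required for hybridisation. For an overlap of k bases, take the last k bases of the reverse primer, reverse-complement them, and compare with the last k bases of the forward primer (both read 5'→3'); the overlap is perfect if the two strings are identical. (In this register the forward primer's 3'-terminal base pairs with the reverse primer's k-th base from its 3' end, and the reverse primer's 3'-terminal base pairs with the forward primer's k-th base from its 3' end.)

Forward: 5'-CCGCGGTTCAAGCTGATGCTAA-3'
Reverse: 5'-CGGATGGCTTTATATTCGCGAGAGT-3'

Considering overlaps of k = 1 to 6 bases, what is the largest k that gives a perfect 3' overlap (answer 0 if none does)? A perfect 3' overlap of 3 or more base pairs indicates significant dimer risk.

Longest perfect overlap: 1 complementary base pair; below the dimer-risk threshold (threshold 3).

Last 6 bases (5'→3') — forward …TGCTAA, reverse …GAGAGT.
Reverse complement of the reverse primer's last 6 bases: ACTCTC; its first k bases are the reverse complement of the reverse primer's last k bases, so a perfect k-base overlap needs the forward primer's last k bases to equal them.
Comparing (forward last k vs required): k=1: A vs A ✓; k=2: AA vs AC ✗; k=3: TAA vs ACT ✗; k=4: CTAA vs ACTC ✗; k=5: GCTAA vs ACTCT ✗; k=6: TGCTAA vs ACTCTC ✗.
Only k = 1 is perfect, so the longest perfect 3' overlap is 1.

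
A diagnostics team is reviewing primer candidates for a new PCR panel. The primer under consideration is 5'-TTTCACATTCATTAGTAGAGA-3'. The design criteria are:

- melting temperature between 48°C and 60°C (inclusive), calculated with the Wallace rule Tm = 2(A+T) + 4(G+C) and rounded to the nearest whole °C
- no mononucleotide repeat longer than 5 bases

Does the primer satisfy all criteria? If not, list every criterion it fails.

Meets all criteria.

Base counts: A=7, T=8, G=3, C=3 (length 21).
Tm: Tm = 2·15 + 4·6 = 54°C ✓
homopolymer run: longest run = 3 ✓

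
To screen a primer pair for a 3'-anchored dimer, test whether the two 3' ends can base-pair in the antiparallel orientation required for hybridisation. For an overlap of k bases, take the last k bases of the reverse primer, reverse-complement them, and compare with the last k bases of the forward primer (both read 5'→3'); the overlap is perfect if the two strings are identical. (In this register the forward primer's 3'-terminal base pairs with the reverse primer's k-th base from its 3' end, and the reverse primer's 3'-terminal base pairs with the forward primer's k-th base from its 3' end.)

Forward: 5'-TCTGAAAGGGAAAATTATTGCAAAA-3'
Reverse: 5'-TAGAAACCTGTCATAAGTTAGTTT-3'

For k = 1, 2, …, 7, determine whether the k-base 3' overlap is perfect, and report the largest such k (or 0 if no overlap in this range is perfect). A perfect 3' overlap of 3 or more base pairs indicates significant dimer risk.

Last 7 bases (5'→3') — forward …TGCAAAA, reverse …TTAGTTT.
Reverse complement of the reverse primer's last 7 bases: AAACTAA; its first k bases are the reverse complement of the reverse primer's last k bases, so a perfect k-base overlap needs the forward primer's last k bases to equal them.
Comparing (forward last k vs required): k=1: A vs A ✓; k=2: AA vs AA ✓; k=3: AAA vs AAA ✓; k=4: AAAA vs AAAC ✗; k=5: CAAAA vs AAACT ✗; k=6: GCAAAA vs AAACTA ✗; k=7: TGCAAAA vs AAACTAA ✗.
Perfect overlaps at k = 1, 2, 3; the largest is 3.

Longest perfect overlap: 3 complementary base pairs; significant dimer risk (threshold 3).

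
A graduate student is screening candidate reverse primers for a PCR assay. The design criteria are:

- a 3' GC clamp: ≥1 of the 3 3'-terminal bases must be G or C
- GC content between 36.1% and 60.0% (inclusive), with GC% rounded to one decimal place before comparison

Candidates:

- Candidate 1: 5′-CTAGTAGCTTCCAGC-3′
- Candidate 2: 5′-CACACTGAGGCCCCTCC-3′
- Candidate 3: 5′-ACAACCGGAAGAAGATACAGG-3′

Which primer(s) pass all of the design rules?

Candidate 1 and Candidate 3.

Candidate 1 (15 nt, A=3 T=4 G=3 C=5): 3' end AGC has 2 G/C ✓; GC 8/15 = 53.3% ✓ — passes.
Candidate 2 (17 nt, A=3 T=2 G=3 C=9): 3' end TCC has 2 G/C ✓; GC 12/17 = 70.6%, outside 36.1–60.0% ✗ — fails.
Candidate 3 (21 nt, A=10 T=1 G=6 C=4): 3' end AGG has 2 G/C ✓; GC 10/21 = 47.6% ✓ — passes.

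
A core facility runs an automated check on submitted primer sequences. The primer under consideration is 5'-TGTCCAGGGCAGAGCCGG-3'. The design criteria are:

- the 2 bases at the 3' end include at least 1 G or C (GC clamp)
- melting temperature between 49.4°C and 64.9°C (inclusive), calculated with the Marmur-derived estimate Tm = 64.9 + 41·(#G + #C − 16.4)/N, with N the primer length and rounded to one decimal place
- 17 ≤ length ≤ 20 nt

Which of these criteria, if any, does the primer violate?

Meets all criteria.

Base counts: A=3, T=2, G=8, C=5 (length 18).
GC clamp: 3' end GG has 2 G/C ✓
Tm: Tm = 64.9 + 41·(13 − 16.4)/18 = 57.2°C ✓
length: length 18 ✓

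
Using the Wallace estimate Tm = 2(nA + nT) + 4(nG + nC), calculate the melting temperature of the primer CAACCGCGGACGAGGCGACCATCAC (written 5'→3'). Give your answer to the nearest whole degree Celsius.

Base counts: A=7, T=1, G=7, C=10 (length 25).
Tm = 2·(7+1) + 4·(7+10) = 2·8 + 4·17 = 16 + 68 = 84°C.

84°C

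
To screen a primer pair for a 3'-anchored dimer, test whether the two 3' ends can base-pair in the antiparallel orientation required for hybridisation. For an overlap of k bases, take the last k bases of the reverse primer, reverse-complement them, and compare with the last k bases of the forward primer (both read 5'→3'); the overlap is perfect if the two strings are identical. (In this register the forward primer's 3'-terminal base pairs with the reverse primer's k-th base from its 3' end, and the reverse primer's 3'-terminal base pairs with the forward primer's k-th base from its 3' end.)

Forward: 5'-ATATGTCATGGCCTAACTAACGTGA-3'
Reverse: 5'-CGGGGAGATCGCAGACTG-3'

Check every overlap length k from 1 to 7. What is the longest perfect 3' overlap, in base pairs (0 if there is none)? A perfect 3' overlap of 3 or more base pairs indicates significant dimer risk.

Longest perfect overlap: 0 complementary base pairs; below the dimer-risk threshold (threshold 3).

Last 7 bases (5'→3') — forward …AACGTGA, reverse …CAGACTG.
Reverse complement of the reverse primer's last 7 bases: CAGTCTG; its first k bases are the reverse complement of the reverse primer's last k bases, so a perfect k-base overlap needs the forward primer's last k bases to equal them.
Comparing (forward last k vs required): k=1: A vs C ✗; k=2: GA vs CA ✗; k=3: TGA vs CAG ✗; k=4: GTGA vs CAGT ✗; k=5: CGTGA vs CAGTC ✗; k=6: ACGTGA vs CAGTCT ✗; k=7: AACGTGA vs CAGTCTG ✗.
No overlap length from 1 to 7 is perfect, so the longest perfect 3' overlap is 0.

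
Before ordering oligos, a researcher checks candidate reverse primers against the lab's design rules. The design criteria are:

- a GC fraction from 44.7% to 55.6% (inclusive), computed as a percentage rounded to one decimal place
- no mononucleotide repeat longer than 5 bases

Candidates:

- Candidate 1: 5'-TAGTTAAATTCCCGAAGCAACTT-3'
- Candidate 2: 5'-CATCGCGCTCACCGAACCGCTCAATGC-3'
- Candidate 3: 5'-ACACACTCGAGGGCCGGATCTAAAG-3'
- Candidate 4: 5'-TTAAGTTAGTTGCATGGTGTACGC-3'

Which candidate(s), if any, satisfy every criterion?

None of the candidates satisfy all criteria.

Candidate 1 (23 nt, A=8 T=7 G=3 C=5): GC 8/23 = 34.8%, outside 44.7–55.6% ✗; longest run = 3 ✓ — fails.
Candidate 2 (27 nt, A=6 T=4 G=5 C=12): GC 17/27 = 63.0%, outside 44.7–55.6% ✗; longest run = 2 ✓ — fails.
Candidate 3 (25 nt, A=8 T=3 G=7 C=7): GC 14/25 = 56.0%, outside 44.7–55.6% ✗; longest run = 3 ✓ — fails.
Candidate 4 (24 nt, A=5 T=9 G=7 C=3): GC 10/24 = 41.7%, outside 44.7–55.6% ✗; longest run = 2 ✓ — fails.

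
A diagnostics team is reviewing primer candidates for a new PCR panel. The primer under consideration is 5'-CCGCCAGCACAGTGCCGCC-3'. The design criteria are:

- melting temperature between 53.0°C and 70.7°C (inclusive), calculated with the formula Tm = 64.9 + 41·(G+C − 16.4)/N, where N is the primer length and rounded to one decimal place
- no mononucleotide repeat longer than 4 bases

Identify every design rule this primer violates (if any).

Base counts: A=3, T=1, G=5, C=10 (length 19).
Tm: Tm = 64.9 + 41·(15 − 16.4)/19 = 61.9°C ✓
homopolymer run: longest run = 2 ✓

Meets all criteria.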